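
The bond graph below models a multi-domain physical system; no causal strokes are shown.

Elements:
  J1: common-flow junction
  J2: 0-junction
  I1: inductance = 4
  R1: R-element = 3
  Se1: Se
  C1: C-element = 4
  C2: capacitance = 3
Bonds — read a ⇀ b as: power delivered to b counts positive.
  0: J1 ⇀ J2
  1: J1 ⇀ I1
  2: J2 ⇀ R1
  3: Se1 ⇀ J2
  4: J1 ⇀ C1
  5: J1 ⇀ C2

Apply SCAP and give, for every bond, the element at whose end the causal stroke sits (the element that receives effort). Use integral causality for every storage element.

#0 stroke at J1
#1 stroke at I1
#2 stroke at R1
#3 stroke at J2
#4 stroke at J1
#5 stroke at J1

bond 3 stroke→J2  (source Se1 imposes e)
bond 0 stroke→J1  (0-jn J2 has e-setter on 3)
bond 2 stroke→R1  (J2 effort already set via bond 3)
bond 1 stroke→I1  (prefer integral on I1)
bond 4 stroke→J1  (J1: bond 1 brought flow, rest push out)
bond 5 stroke→J1  (J1: bond 1 brought flow, rest push out)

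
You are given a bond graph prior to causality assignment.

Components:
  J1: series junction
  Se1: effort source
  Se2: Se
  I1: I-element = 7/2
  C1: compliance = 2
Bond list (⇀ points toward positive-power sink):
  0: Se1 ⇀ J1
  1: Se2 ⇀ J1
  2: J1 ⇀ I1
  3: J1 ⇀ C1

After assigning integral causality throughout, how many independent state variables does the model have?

bond 0 stroke→J1  (Se1: effort source, stroke at far end)
bond 1 stroke→J1  (Se2: effort source, stroke at far end)
bond 2 stroke→I1  (I1: I, integral causality)
bond 3 stroke→J1  (J1 flow already set via bond 2)

2  (C1, I1 all integral)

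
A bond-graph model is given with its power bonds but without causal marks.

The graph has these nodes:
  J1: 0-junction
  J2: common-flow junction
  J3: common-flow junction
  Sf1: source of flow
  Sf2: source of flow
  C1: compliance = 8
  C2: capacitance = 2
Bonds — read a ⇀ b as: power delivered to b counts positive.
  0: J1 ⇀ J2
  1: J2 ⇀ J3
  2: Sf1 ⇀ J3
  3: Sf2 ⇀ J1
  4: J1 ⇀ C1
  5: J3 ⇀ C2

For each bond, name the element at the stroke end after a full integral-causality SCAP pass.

β0 →J2
β1 →J3
β2 →Sf1
β3 →Sf2
β4 →J1
β5 →J3

β2 →Sf1  (Sf1 fixes flow; stroke at Sf1)
β3 →Sf2  (Sf2 fixes flow; stroke at Sf2)
β1 →J3  (J3: bond 2 brought flow, rest push out)
β5 →J3  (common-f at J3 fixed by 2)
β0 →J2  (J2 flow already set via bond 1)
β4 →J1  (only one effort-in slot at J1)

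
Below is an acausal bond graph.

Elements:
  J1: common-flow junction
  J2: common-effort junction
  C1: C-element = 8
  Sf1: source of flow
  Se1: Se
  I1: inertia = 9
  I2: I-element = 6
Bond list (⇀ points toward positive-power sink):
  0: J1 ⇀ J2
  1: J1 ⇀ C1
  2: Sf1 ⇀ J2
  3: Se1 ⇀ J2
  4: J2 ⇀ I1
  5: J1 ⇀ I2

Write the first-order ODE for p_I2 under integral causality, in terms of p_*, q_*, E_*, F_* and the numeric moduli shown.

#2 stroke at Sf1  (Sf1: flow source, stroke at near end)
#3 stroke at J2  (source Se1 imposes e)
#0 stroke at J1  (0-jn J2 has e-setter on 3)
#4 stroke at I1  (common-e at J2 fixed by 3)
#1 stroke at J1  (C1: C, integral causality)
#5 stroke at I2  (only one flow-in slot at J1)

dp_I2/dt = -E_Se1 - q_C1/8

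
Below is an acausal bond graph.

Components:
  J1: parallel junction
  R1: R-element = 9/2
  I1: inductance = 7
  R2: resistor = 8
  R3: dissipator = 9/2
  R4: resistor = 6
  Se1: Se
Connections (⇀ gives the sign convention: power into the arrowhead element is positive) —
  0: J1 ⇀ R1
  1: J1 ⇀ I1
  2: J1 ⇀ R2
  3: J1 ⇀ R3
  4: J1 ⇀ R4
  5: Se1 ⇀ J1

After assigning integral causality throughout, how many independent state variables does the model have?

bond 5 stroke→J1  (Se1 fixes effort; stroke away)
bond 0 stroke→R1  (common-e at J1 fixed by 5)
bond 1 stroke→I1  (common-e at J1 fixed by 5)
bond 2 stroke→R2  (J1: bond 5 brought effort, rest push out)
bond 3 stroke→R3  (J1: bond 5 brought effort, rest push out)
bond 4 stroke→R4  (J1 effort already set via bond 5)

1  (I1 all integral)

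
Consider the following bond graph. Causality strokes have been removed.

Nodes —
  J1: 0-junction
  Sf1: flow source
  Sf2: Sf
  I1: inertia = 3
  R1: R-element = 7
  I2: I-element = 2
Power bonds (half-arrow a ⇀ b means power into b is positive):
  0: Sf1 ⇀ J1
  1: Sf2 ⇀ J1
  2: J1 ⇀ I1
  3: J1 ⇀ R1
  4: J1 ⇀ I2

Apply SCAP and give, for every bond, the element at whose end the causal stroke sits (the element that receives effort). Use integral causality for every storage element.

β0 stroke at Sf1  (Sf1 fixes flow; stroke at Sf1)
β1 stroke at Sf2  (Sf2 (Sf) sets flow on bond)
β2 stroke at I1  (prefer integral on I1)
β4 stroke at I2  (I2 outputs flow p/I2)
β3 stroke at J1  (J1: last free bond brings effort in)

b0 stroke→Sf1
b1 stroke→Sf2
b2 stroke→I1
b3 stroke→J1
b4 stroke→I2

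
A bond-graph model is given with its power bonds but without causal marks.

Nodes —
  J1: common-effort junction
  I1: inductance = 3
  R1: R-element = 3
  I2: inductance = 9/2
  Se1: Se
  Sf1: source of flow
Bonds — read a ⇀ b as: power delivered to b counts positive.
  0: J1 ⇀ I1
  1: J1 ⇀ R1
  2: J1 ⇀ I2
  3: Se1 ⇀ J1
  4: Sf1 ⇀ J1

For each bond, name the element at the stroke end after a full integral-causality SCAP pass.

bond 0 stroke at I1
bond 1 stroke at R1
bond 2 stroke at I2
bond 3 stroke at J1
bond 4 stroke at Sf1

β3 stroke→J1  (Se1: effort source, stroke at far end)
β4 stroke→Sf1  (Sf1: flow source, stroke at near end)
β0 stroke→I1  (J1: bond 3 brought effort, rest push out)
β1 stroke→R1  (J1 effort already set via bond 3)
β2 stroke→I2  (J1 effort already set via bond 3)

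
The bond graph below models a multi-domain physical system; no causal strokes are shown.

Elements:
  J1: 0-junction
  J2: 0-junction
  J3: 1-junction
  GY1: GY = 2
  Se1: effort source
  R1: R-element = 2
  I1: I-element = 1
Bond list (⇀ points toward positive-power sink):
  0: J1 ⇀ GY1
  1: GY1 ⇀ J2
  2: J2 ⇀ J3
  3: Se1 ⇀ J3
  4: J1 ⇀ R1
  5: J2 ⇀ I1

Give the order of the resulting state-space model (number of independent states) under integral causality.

1  (I1 all integral)

β3 stroke at J3  (Se1: effort source, stroke at far end)
β2 stroke at J2  (closing 1-jn rule on J3)
β1 stroke at GY1  (common-e at J2 fixed by 2)
β5 stroke at I1  (0-jn J2 has e-setter on 2)
β0 stroke at GY1  (GY GY1: same side as bond 1)
β4 stroke at J1  (J1: last free bond brings effort in)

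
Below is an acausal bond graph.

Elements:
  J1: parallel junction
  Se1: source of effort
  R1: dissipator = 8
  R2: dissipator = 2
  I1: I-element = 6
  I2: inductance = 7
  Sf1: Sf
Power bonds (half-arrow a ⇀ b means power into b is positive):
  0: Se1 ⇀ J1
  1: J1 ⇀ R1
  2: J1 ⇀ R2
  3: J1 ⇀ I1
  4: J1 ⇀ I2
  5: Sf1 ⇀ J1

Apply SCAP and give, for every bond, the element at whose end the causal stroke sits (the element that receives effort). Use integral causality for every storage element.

#0 stroke at J1
#1 stroke at R1
#2 stroke at R2
#3 stroke at I1
#4 stroke at I2
#5 stroke at Sf1

β0 →J1  (Se1 fixes effort; stroke away)
β5 →Sf1  (Sf1: flow source, stroke at near end)
β1 →R1  (common-e at J1 fixed by 0)
β2 →R2  (J1 effort already set via bond 0)
β3 →I1  (J1 effort already set via bond 0)
β4 →I2  (J1 effort already set via bond 0)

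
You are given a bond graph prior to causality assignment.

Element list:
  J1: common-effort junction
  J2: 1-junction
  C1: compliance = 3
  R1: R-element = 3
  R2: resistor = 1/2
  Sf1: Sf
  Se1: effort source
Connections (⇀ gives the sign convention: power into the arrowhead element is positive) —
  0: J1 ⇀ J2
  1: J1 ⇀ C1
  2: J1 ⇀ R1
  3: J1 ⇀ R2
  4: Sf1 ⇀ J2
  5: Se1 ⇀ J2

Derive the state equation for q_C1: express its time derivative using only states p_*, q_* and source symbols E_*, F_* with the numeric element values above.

b4 |Sf1  (Sf1 (Sf) sets flow on bond)
b5 |J2  (Se1 (Se) sets effort on bond)
b0 |J2  (J2: bond 4 brought flow, rest push out)
b1 |J1  (C1: C, integral causality)
b2 |R1  (0-jn J1 has e-setter on 1)
b3 |R2  (J1: bond 1 brought effort, rest push out)

dq_C1/dt = -F_Sf1 - 7*q_C1/9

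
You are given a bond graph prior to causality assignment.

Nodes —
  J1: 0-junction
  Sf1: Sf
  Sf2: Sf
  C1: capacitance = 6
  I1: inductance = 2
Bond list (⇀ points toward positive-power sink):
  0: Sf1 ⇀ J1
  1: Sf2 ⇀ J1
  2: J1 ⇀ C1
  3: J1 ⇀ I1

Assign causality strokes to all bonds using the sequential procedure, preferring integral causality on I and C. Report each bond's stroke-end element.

#0 stroke at Sf1  (Sf1 fixes flow; stroke at Sf1)
#1 stroke at Sf2  (source Sf2 imposes f)
#2 stroke at J1  (C1 outputs effort q/C1)
#3 stroke at I1  (J1 effort already set via bond 2)

#0 |Sf1
#1 |Sf2
#2 |J1
#3 |I1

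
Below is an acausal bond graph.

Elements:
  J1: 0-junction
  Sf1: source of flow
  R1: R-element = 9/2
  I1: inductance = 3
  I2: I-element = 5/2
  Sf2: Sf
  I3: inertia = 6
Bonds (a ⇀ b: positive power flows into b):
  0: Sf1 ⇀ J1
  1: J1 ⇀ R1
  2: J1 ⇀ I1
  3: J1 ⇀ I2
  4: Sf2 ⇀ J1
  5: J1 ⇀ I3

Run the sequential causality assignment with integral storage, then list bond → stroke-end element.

β0 |Sf1
β1 |J1
β2 |I1
β3 |I2
β4 |Sf2
β5 |I3

bond 0 |Sf1  (Sf1 fixes flow; stroke at Sf1)
bond 4 |Sf2  (Sf2 fixes flow; stroke at Sf2)
bond 2 |I1  (I1 integral (f out))
bond 3 |I2  (I2 outputs flow p/I2)
bond 5 |I3  (I3 outputs flow p/I3)
bond 1 |J1  (closing 0-jn rule on J1)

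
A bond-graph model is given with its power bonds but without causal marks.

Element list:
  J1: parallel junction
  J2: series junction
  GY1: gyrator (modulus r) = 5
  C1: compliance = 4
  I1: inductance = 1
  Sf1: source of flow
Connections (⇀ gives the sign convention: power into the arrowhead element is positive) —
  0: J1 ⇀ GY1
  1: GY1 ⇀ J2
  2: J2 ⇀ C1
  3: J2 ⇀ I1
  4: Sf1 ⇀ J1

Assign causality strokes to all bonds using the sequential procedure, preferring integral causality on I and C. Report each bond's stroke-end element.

b0 stroke at J1
b1 stroke at J2
b2 stroke at J2
b3 stroke at I1
b4 stroke at Sf1

b4 |Sf1  (Sf1 fixes flow; stroke at Sf1)
b0 |J1  (J1 needs exactly one e-in)
b1 |J2  (GY1 both-in/both-out from 0)
b2 |J2  (C1 integral (e out))
b3 |I1  (J2: last free bond brings flow in)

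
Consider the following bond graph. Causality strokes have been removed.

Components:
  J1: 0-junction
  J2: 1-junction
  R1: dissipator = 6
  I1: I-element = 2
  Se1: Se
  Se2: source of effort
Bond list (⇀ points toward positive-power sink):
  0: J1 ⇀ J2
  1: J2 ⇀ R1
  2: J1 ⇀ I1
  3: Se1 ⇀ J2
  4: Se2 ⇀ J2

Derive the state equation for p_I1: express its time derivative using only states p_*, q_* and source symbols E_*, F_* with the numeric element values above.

bond 3 stroke at J2  (Se1: effort source, stroke at far end)
bond 4 stroke at J2  (Se2 (Se) sets effort on bond)
bond 2 stroke at I1  (prefer integral on I1)
bond 0 stroke at J1  (J1 needs exactly one e-in)
bond 1 stroke at J2  (common-f at J2 fixed by 0)

dp_I1/dt = -E_Se1 - E_Se2 - 3*p_I1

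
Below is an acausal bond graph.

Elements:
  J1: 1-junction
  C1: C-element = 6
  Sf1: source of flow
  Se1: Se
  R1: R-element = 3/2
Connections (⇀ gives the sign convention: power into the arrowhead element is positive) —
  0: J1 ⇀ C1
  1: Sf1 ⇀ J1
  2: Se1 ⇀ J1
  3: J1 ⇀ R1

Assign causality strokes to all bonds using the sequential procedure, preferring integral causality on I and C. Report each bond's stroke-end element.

b1 |Sf1  (Sf1: flow source, stroke at near end)
b2 |J1  (Se1: effort source, stroke at far end)
b0 |J1  (common-f at J1 fixed by 1)
b3 |J1  (1-jn J1 has f-setter on 1)

#0 stroke at J1
#1 stroke at Sf1
#2 stroke at J1
#3 stroke at J1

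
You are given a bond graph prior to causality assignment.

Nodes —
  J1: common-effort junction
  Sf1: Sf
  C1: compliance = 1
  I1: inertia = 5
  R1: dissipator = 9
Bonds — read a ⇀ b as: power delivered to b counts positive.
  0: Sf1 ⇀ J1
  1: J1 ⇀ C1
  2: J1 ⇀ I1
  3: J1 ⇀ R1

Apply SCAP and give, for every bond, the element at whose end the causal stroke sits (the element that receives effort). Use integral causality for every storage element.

#0 |Sf1  (source Sf1 imposes f)
#1 |J1  (C1 integral (e out))
#2 |I1  (J1: bond 1 brought effort, rest push out)
#3 |R1  (0-jn J1 has e-setter on 1)

bond 0 stroke→Sf1
bond 1 stroke→J1
bond 2 stroke→I1
bond 3 stroke→R1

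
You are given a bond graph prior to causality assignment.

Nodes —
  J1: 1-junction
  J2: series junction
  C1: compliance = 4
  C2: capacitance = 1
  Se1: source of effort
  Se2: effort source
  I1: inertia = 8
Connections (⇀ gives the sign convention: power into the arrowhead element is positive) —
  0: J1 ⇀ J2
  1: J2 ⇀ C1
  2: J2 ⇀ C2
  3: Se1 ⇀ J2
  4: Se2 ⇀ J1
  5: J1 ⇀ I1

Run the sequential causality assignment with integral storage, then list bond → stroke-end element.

b0 |J1
b1 |J2
b2 |J2
b3 |J2
b4 |J1
b5 |I1

b3 stroke at J2  (Se1: effort source, stroke at far end)
b4 stroke at J1  (Se2: effort source, stroke at far end)
b1 stroke at J2  (C1 integral (e out))
b2 stroke at J2  (prefer integral on C2)
b0 stroke at J1  (only one flow-in slot at J2)
b5 stroke at I1  (only one flow-in slot at J1)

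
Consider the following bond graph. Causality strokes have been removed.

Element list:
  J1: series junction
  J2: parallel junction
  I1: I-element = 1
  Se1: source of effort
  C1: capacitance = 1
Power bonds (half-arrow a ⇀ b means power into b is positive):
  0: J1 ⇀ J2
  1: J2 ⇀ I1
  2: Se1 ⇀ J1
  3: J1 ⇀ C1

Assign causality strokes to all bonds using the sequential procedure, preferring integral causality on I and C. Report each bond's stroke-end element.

β2 →J1  (Se1 (Se) sets effort on bond)
β1 →I1  (I1 integral (f out))
β0 →J2  (closing 0-jn rule on J2)
β3 →J1  (J1: bond 0 brought flow, rest push out)

bond 0 stroke at J2
bond 1 stroke at I1
bond 2 stroke at J1
bond 3 stroke at J1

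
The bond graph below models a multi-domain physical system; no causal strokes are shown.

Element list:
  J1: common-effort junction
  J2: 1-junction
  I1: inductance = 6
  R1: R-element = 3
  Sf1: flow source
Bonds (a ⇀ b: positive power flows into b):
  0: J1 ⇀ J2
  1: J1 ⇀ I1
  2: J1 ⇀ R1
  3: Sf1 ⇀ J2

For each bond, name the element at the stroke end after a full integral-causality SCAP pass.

bond 0 |J2
bond 1 |I1
bond 2 |J1
bond 3 |Sf1

β3 stroke at Sf1  (Sf1 fixes flow; stroke at Sf1)
β0 stroke at J2  (1-jn J2 has f-setter on 3)
β1 stroke at I1  (I1 outputs flow p/I1)
β2 stroke at J1  (only one effort-in slot at J1)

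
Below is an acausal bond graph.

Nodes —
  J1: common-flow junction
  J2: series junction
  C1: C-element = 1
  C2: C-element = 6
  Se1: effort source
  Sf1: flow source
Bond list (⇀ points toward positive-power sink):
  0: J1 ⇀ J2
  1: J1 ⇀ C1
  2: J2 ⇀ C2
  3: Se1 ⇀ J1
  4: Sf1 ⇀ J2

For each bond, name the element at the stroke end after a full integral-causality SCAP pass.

bond 3 |J1  (Se1 (Se) sets effort on bond)
bond 4 |Sf1  (Sf1 (Sf) sets flow on bond)
bond 0 |J2  (1-jn J2 has f-setter on 4)
bond 2 |J2  (1-jn J2 has f-setter on 4)
bond 1 |J1  (common-f at J1 fixed by 0)

#0 stroke→J2
#1 stroke→J1
#2 stroke→J2
#3 stroke→J1
#4 stroke→Sf1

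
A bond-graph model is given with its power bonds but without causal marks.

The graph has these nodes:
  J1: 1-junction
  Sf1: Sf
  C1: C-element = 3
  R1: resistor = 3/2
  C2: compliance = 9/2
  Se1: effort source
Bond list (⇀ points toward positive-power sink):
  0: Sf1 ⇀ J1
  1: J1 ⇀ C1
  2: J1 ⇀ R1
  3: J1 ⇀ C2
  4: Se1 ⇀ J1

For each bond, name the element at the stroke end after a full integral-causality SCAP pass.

b0 stroke→Sf1
b1 stroke→J1
b2 stroke→J1
b3 stroke→J1
b4 stroke→J1

bond 0 stroke at Sf1  (Sf1 (Sf) sets flow on bond)
bond 4 stroke at J1  (Se1: effort source, stroke at far end)
bond 1 stroke at J1  (1-jn J1 has f-setter on 0)
bond 2 stroke at J1  (J1 flow already set via bond 0)
bond 3 stroke at J1  (common-f at J1 fixed by 0)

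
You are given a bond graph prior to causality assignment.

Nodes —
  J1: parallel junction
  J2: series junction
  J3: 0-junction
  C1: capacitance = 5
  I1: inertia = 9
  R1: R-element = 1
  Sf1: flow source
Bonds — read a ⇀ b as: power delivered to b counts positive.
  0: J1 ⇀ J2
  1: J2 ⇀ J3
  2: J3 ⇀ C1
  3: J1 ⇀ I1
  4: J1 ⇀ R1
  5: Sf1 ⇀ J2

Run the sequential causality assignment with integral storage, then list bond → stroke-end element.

bond 5 stroke at Sf1  (Sf1: flow source, stroke at near end)
bond 0 stroke at J2  (common-f at J2 fixed by 5)
bond 1 stroke at J2  (common-f at J2 fixed by 5)
bond 2 stroke at J3  (only one effort-in slot at J3)
bond 3 stroke at I1  (I1 integral (f out))
bond 4 stroke at J1  (J1 needs exactly one e-in)

b0 |J2
b1 |J2
b2 |J3
b3 |I1
b4 |J1
b5 |Sf1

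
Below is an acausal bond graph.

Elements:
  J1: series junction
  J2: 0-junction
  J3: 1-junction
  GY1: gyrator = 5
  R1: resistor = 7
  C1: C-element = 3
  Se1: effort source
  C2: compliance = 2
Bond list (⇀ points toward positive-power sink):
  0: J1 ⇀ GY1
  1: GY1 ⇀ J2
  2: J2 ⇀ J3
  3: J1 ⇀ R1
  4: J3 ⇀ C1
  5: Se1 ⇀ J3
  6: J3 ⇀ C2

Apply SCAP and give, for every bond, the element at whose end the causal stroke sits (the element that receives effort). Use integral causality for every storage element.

β5 |J3  (Se1 fixes effort; stroke away)
β4 |J3  (C1: C, integral causality)
β6 |J3  (C2 integral (e out))
β2 |J2  (only one flow-in slot at J3)
β1 |GY1  (common-e at J2 fixed by 2)
β0 |GY1  (GY1: gyrator matches bond 1)
β3 |J1  (J1: bond 0 brought flow, rest push out)

#0 stroke at GY1
#1 stroke at GY1
#2 stroke at J2
#3 stroke at J1
#4 stroke at J3
#5 stroke at J3
#6 stroke at J3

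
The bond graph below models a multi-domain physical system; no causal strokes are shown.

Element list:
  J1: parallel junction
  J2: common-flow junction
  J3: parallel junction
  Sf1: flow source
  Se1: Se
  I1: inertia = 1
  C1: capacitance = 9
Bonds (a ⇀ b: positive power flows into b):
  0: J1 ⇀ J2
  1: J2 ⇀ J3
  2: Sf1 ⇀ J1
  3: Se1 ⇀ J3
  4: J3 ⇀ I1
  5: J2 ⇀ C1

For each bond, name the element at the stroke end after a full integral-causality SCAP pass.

#2 stroke→Sf1  (Sf1: flow source, stroke at near end)
#3 stroke→J3  (source Se1 imposes e)
#0 stroke→J1  (only one effort-in slot at J1)
#1 stroke→J2  (J2: bond 0 brought flow, rest push out)
#5 stroke→J2  (1-jn J2 has f-setter on 0)
#4 stroke→I1  (0-jn J3 has e-setter on 3)

bond 0 stroke at J1
bond 1 stroke at J2
bond 2 stroke at Sf1
bond 3 stroke at J3
bond 4 stroke at I1
bond 5 stroke at J2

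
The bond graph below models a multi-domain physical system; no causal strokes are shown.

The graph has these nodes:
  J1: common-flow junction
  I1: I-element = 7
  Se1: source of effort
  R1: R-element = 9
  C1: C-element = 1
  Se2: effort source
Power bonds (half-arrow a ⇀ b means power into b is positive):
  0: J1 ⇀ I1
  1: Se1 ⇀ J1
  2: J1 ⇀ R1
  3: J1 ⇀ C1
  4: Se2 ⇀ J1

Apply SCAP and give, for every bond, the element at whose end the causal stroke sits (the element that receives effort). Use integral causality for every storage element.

β0 →I1
β1 →J1
β2 →J1
β3 →J1
β4 →J1

b1 stroke at J1  (Se1 fixes effort; stroke away)
b4 stroke at J1  (Se2: effort source, stroke at far end)
b0 stroke at I1  (I1: I, integral causality)
b2 stroke at J1  (common-f at J1 fixed by 0)
b3 stroke at J1  (J1 flow already set via bond 0)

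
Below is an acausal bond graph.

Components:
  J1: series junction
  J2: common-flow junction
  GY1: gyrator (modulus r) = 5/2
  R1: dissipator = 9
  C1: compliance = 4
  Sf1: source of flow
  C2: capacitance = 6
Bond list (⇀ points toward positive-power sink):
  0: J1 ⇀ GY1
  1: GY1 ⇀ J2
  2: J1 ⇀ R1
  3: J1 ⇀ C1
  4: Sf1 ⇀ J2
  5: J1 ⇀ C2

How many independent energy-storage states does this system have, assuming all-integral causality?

2  (C1, C2 all integral)

bond 4 |Sf1  (source Sf1 imposes f)
bond 1 |J2  (J2: bond 4 brought flow, rest push out)
bond 0 |J1  (GY1 both-in/both-out from 1)
bond 3 |J1  (C1: C, integral causality)
bond 5 |J1  (C2 outputs effort q/C2)
bond 2 |R1  (J1: last free bond brings flow in)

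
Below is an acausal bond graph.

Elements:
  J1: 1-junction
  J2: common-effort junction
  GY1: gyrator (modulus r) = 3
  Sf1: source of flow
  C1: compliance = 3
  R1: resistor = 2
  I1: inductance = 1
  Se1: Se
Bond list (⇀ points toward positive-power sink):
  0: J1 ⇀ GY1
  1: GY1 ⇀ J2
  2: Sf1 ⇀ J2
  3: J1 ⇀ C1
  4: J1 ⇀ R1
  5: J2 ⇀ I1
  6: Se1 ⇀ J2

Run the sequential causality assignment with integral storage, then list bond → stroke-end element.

β0 stroke at GY1
β1 stroke at GY1
β2 stroke at Sf1
β3 stroke at J1
β4 stroke at J1
β5 stroke at I1
β6 stroke at J2

#2 stroke→Sf1  (Sf1 (Sf) sets flow on bond)
#6 stroke→J2  (Se1: effort source, stroke at far end)
#1 stroke→GY1  (J2: bond 6 brought effort, rest push out)
#5 stroke→I1  (J2: bond 6 brought effort, rest push out)
#0 stroke→GY1  (through GY1, causality inverts; strokes same side of GY1)
#3 stroke→J1  (J1: bond 0 brought flow, rest push out)
#4 stroke→J1  (J1 flow already set via bond 0)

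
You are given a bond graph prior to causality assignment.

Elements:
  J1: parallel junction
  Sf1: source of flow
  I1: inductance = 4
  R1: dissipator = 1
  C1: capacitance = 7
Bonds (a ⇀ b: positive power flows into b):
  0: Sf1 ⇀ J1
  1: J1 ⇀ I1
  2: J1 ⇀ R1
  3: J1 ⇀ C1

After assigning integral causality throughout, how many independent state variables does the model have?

b0 stroke at Sf1  (Sf1 (Sf) sets flow on bond)
b1 stroke at I1  (I1 outputs flow p/I1)
b3 stroke at J1  (C1: C, integral causality)
b2 stroke at R1  (common-e at J1 fixed by 3)

2  (C1, I1 all integral)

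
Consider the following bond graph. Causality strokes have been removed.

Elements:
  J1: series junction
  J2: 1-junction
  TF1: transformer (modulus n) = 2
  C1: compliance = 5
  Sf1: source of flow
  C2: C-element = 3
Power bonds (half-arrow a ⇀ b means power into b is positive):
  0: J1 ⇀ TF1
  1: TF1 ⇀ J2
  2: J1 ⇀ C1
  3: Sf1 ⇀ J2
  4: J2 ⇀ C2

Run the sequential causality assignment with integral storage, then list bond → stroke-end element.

#0 |TF1
#1 |J2
#2 |J1
#3 |Sf1
#4 |J2

#3 |Sf1  (Sf1: flow source, stroke at near end)
#1 |J2  (common-f at J2 fixed by 3)
#4 |J2  (J2: bond 3 brought flow, rest push out)
#0 |TF1  (TF1 one-in-one-out from 1)
#2 |J1  (J1: bond 0 brought flow, rest push out)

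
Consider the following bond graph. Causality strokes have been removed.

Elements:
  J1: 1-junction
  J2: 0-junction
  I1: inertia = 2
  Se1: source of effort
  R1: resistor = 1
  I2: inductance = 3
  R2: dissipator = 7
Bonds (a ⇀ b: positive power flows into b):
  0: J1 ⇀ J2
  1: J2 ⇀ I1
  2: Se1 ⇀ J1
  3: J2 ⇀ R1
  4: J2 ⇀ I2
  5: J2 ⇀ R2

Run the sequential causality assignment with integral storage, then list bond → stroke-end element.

#0 stroke→J2
#1 stroke→I1
#2 stroke→J1
#3 stroke→R1
#4 stroke→I2
#5 stroke→R2

#2 |J1  (source Se1 imposes e)
#0 |J2  (J1: last free bond brings flow in)
#1 |I1  (J2 effort already set via bond 0)
#3 |R1  (J2: bond 0 brought effort, rest push out)
#4 |I2  (common-e at J2 fixed by 0)
#5 |R2  (J2: bond 0 brought effort, rest push out)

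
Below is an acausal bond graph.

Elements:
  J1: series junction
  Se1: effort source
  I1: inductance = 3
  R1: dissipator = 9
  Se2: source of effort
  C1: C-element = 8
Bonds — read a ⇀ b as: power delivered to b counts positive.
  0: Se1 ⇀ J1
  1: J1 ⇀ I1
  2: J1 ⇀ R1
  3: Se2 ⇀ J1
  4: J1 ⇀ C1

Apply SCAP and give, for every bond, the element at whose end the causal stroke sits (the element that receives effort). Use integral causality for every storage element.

#0 stroke→J1
#1 stroke→I1
#2 stroke→J1
#3 stroke→J1
#4 stroke→J1

b0 stroke at J1  (Se1 fixes effort; stroke away)
b3 stroke at J1  (Se2: effort source, stroke at far end)
b1 stroke at I1  (I1 integral (f out))
b2 stroke at J1  (common-f at J1 fixed by 1)
b4 stroke at J1  (J1: bond 1 brought flow, rest push out)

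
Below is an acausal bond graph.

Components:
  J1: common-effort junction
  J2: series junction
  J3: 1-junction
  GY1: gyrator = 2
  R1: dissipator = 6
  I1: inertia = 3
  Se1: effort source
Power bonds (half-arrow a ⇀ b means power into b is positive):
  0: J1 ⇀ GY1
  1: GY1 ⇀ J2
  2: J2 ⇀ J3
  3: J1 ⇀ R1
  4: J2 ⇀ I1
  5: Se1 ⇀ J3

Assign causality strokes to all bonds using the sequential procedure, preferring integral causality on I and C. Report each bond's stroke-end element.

#0 stroke at J1
#1 stroke at J2
#2 stroke at J2
#3 stroke at R1
#4 stroke at I1
#5 stroke at J3

bond 5 stroke at J3  (source Se1 imposes e)
bond 2 stroke at J2  (closing 1-jn rule on J3)
bond 4 stroke at I1  (prefer integral on I1)
bond 1 stroke at J2  (J2 flow already set via bond 4)
bond 0 stroke at J1  (GY1 both-in/both-out from 1)
bond 3 stroke at R1  (J1: bond 0 brought effort, rest push out)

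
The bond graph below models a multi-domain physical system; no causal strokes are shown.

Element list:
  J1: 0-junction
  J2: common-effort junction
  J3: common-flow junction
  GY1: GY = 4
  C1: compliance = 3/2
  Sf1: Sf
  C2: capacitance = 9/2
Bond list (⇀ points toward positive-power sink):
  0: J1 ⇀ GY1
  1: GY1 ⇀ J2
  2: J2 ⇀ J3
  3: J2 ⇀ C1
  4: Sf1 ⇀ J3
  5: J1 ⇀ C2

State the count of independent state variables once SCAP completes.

2  (C1, C2 all integral)

β4 |Sf1  (source Sf1 imposes f)
β2 |J3  (common-f at J3 fixed by 4)
β3 |J2  (C1: C, integral causality)
β1 |GY1  (common-e at J2 fixed by 3)
β0 |GY1  (GY1: gyrator matches bond 1)
β5 |J1  (J1 needs exactly one e-in)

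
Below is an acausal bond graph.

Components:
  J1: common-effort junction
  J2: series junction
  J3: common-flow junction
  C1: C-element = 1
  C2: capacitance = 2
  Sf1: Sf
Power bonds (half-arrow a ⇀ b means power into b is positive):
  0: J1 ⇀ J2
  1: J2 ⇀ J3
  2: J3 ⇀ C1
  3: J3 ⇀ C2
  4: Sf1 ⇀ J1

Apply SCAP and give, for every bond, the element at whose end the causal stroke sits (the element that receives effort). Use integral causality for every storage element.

bond 0 stroke→J1
bond 1 stroke→J2
bond 2 stroke→J3
bond 3 stroke→J3
bond 4 stroke→Sf1

β4 stroke at Sf1  (Sf1 fixes flow; stroke at Sf1)
β0 stroke at J1  (J1: last free bond brings effort in)
β1 stroke at J2  (common-f at J2 fixed by 0)
β2 stroke at J3  (1-jn J3 has f-setter on 1)
β3 stroke at J3  (1-jn J3 has f-setter on 1)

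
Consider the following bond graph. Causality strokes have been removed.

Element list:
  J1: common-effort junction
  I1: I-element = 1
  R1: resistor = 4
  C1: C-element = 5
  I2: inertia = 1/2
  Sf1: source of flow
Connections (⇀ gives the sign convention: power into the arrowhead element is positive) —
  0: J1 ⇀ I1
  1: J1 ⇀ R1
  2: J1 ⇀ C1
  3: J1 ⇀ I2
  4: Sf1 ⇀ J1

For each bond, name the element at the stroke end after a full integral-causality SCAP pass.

β0 |I1
β1 |R1
β2 |J1
β3 |I2
β4 |Sf1

bond 4 →Sf1  (Sf1 fixes flow; stroke at Sf1)
bond 0 →I1  (I1 outputs flow p/I1)
bond 2 →J1  (C1 outputs effort q/C1)
bond 1 →R1  (0-jn J1 has e-setter on 2)
bond 3 →I2  (common-e at J1 fixed by 2)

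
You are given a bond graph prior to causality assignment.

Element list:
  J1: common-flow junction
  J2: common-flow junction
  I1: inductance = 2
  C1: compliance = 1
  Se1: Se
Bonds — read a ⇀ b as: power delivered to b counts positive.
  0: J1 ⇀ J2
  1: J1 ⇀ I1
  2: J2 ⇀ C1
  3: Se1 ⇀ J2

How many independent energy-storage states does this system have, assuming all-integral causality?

2  (C1, I1 all integral)

bond 3 stroke→J2  (Se1 fixes effort; stroke away)
bond 1 stroke→I1  (I1: I, integral causality)
bond 0 stroke→J1  (common-f at J1 fixed by 1)
bond 2 stroke→J2  (common-f at J2 fixed by 0)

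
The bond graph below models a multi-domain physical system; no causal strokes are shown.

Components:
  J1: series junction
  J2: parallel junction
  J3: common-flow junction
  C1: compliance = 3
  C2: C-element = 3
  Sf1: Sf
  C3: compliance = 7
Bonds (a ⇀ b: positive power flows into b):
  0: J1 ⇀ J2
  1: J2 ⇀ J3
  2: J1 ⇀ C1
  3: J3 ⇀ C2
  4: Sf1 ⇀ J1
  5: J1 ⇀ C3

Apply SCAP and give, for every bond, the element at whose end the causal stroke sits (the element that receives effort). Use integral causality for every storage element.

β0 |J1
β1 |J2
β2 |J1
β3 |J3
β4 |Sf1
β5 |J1

bond 4 →Sf1  (Sf1: flow source, stroke at near end)
bond 0 →J1  (1-jn J1 has f-setter on 4)
bond 2 →J1  (1-jn J1 has f-setter on 4)
bond 5 →J1  (J1 flow already set via bond 4)
bond 1 →J2  (J2 needs exactly one e-in)
bond 3 →J3  (1-jn J3 has f-setter on 1)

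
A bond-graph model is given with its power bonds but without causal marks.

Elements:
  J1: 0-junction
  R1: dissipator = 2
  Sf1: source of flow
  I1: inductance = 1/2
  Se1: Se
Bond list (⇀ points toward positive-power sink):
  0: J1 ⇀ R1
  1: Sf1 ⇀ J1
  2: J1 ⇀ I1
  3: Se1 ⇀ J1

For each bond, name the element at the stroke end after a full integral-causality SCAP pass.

bond 1 stroke→Sf1  (Sf1 (Sf) sets flow on bond)
bond 3 stroke→J1  (Se1 (Se) sets effort on bond)
bond 0 stroke→R1  (0-jn J1 has e-setter on 3)
bond 2 stroke→I1  (common-e at J1 fixed by 3)

bond 0 |R1
bond 1 |Sf1
bond 2 |I1
bond 3 |J1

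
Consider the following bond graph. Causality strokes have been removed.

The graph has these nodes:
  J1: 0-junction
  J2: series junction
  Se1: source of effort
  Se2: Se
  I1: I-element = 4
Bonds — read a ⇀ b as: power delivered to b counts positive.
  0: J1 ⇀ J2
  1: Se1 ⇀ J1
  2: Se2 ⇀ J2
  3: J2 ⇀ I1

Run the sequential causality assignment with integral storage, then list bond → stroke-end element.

b1 →J1  (Se1 (Se) sets effort on bond)
b2 →J2  (source Se2 imposes e)
b0 →J2  (0-jn J1 has e-setter on 1)
b3 →I1  (J2: last free bond brings flow in)

b0 stroke at J2
b1 stroke at J1
b2 stroke at J2
b3 stroke at I1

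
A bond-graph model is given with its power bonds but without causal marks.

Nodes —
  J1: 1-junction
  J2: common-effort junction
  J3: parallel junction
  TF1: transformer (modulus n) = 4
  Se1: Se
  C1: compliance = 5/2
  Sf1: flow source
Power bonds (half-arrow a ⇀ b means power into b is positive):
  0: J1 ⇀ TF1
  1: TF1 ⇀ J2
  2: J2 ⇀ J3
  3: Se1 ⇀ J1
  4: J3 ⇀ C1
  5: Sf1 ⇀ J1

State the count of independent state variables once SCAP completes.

1  (C1 all integral)

bond 3 →J1  (Se1 fixes effort; stroke away)
bond 5 →Sf1  (Sf1 (Sf) sets flow on bond)
bond 0 →J1  (J1: bond 5 brought flow, rest push out)
bond 1 →TF1  (TF1: transformer flips bond 0)
bond 2 →J2  (J2: last free bond brings effort in)
bond 4 →J3  (only one effort-in slot at J3)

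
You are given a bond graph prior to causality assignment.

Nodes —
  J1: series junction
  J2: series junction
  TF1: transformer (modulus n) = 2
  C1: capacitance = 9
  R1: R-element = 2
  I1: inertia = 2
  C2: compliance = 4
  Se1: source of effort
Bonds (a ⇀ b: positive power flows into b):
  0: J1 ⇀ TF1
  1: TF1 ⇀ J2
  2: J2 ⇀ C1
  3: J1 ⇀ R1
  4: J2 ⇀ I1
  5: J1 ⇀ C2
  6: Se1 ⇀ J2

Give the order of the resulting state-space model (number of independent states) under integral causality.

β6 |J2  (source Se1 imposes e)
β2 |J2  (C1 outputs effort q/C1)
β4 |I1  (I1 integral (f out))
β1 |J2  (1-jn J2 has f-setter on 4)
β0 |TF1  (TF TF1: opposite of bond 1)
β3 |J1  (1-jn J1 has f-setter on 0)
β5 |J1  (J1: bond 0 brought flow, rest push out)

3  (C1, C2, I1 all integral)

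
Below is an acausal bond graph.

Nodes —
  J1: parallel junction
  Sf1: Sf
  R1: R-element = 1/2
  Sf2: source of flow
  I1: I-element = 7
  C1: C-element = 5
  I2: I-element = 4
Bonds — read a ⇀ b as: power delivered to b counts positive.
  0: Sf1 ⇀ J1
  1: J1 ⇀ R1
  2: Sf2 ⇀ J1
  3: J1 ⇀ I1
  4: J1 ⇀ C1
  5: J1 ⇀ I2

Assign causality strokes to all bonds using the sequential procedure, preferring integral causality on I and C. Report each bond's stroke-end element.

β0 stroke→Sf1
β1 stroke→R1
β2 stroke→Sf2
β3 stroke→I1
β4 stroke→J1
β5 stroke→I2

#0 stroke→Sf1  (Sf1 fixes flow; stroke at Sf1)
#2 stroke→Sf2  (Sf2: flow source, stroke at near end)
#3 stroke→I1  (I1: I, integral causality)
#4 stroke→J1  (C1 outputs effort q/C1)
#1 stroke→R1  (J1 effort already set via bond 4)
#5 stroke→I2  (common-e at J1 fixed by 4)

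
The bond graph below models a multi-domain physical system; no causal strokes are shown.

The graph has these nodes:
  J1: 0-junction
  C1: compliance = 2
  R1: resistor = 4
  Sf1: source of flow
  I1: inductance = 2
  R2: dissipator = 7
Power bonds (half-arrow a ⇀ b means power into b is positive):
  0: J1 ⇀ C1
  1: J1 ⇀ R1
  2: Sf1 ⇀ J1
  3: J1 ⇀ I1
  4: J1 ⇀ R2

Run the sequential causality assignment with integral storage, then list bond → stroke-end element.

b0 →J1
b1 →R1
b2 →Sf1
b3 →I1
b4 →R2

bond 2 |Sf1  (Sf1: flow source, stroke at near end)
bond 0 |J1  (prefer integral on C1)
bond 1 |R1  (0-jn J1 has e-setter on 0)
bond 3 |I1  (0-jn J1 has e-setter on 0)
bond 4 |R2  (J1: bond 0 brought effort, rest push out)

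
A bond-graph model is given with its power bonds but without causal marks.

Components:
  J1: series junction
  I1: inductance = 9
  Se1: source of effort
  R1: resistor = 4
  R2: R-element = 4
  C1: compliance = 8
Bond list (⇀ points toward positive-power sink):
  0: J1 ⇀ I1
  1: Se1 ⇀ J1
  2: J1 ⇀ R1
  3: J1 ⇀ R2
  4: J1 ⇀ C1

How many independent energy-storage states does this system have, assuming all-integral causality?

2  (C1, I1 all integral)

bond 1 stroke→J1  (source Se1 imposes e)
bond 0 stroke→I1  (I1: I, integral causality)
bond 2 stroke→J1  (J1 flow already set via bond 0)
bond 3 stroke→J1  (1-jn J1 has f-setter on 0)
bond 4 stroke→J1  (1-jn J1 has f-setter on 0)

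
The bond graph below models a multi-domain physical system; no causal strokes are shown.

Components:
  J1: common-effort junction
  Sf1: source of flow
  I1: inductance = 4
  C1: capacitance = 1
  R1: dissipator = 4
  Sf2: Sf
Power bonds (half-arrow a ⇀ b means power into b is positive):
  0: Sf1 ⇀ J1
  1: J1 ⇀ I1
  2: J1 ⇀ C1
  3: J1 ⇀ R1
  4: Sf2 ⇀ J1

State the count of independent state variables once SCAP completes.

b0 stroke→Sf1  (Sf1: flow source, stroke at near end)
b4 stroke→Sf2  (Sf2 fixes flow; stroke at Sf2)
b1 stroke→I1  (I1 outputs flow p/I1)
b2 stroke→J1  (C1 integral (e out))
b3 stroke→R1  (J1 effort already set via bond 2)

2  (C1, I1 all integral)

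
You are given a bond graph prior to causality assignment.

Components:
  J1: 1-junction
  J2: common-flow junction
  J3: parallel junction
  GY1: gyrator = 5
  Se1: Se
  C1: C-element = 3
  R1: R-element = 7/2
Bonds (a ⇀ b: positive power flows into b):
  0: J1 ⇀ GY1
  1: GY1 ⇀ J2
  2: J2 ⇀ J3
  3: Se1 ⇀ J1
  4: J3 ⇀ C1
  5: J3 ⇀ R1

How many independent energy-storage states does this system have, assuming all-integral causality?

1  (C1 all integral)

b3 stroke→J1  (Se1 fixes effort; stroke away)
b0 stroke→GY1  (closing 1-jn rule on J1)
b1 stroke→GY1  (GY1: gyrator matches bond 0)
b2 stroke→J2  (1-jn J2 has f-setter on 1)
b4 stroke→J3  (prefer integral on C1)
b5 stroke→R1  (J3: bond 4 brought effort, rest push out)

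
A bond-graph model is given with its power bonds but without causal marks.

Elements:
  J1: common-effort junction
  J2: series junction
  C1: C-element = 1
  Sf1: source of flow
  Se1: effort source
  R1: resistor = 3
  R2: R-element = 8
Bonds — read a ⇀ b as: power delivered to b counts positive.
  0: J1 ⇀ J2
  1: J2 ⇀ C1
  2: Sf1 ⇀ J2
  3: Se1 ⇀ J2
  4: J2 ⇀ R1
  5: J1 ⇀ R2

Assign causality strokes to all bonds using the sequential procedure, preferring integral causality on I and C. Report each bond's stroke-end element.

β2 |Sf1  (Sf1 (Sf) sets flow on bond)
β3 |J2  (Se1 (Se) sets effort on bond)
β0 |J2  (1-jn J2 has f-setter on 2)
β1 |J2  (J2: bond 2 brought flow, rest push out)
β4 |J2  (J2: bond 2 brought flow, rest push out)
β5 |J1  (closing 0-jn rule on J1)

bond 0 stroke→J2
bond 1 stroke→J2
bond 2 stroke→Sf1
bond 3 stroke→J2
bond 4 stroke→J2
bond 5 stroke→J1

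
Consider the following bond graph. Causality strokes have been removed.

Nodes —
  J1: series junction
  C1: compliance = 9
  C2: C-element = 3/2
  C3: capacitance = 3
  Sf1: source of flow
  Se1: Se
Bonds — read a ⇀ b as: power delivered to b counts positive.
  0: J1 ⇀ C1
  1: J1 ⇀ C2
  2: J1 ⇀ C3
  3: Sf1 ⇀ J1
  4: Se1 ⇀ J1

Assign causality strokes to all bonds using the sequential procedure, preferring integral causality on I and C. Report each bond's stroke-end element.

#0 stroke→J1
#1 stroke→J1
#2 stroke→J1
#3 stroke→Sf1
#4 stroke→J1

bond 3 stroke at Sf1  (Sf1: flow source, stroke at near end)
bond 4 stroke at J1  (Se1: effort source, stroke at far end)
bond 0 stroke at J1  (common-f at J1 fixed by 3)
bond 1 stroke at J1  (common-f at J1 fixed by 3)
bond 2 stroke at J1  (1-jn J1 has f-setter on 3)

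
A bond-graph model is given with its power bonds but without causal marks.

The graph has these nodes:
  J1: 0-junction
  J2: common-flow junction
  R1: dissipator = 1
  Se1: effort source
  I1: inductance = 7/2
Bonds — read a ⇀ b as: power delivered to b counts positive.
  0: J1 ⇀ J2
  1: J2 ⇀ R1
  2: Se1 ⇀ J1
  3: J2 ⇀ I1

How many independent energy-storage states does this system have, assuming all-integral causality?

1  (I1 all integral)

bond 2 stroke→J1  (Se1: effort source, stroke at far end)
bond 0 stroke→J2  (J1: bond 2 brought effort, rest push out)
bond 3 stroke→I1  (prefer integral on I1)
bond 1 stroke→J2  (common-f at J2 fixed by 3)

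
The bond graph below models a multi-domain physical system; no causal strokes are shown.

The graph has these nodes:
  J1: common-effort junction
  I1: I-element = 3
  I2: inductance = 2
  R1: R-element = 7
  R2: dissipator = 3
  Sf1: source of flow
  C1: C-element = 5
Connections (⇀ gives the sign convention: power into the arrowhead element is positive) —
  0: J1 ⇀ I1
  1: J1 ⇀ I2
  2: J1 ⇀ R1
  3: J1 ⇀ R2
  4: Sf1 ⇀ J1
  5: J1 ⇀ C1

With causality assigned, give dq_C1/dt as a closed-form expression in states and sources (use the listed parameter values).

b4 stroke at Sf1  (Sf1 fixes flow; stroke at Sf1)
b0 stroke at I1  (I1 integral (f out))
b1 stroke at I2  (I2: I, integral causality)
b5 stroke at J1  (C1 integral (e out))
b2 stroke at R1  (J1: bond 5 brought effort, rest push out)
b3 stroke at R2  (J1: bond 5 brought effort, rest push out)

dq_C1/dt = F_Sf1 - p_I1/3 - p_I2/2 - 2*q_C1/21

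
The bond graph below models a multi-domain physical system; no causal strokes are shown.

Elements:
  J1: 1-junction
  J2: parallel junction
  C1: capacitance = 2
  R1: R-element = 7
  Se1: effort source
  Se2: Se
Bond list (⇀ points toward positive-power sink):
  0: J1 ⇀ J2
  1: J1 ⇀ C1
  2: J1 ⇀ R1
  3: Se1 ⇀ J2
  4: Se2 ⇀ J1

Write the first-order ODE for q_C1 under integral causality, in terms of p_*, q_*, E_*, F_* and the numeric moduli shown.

β3 stroke→J2  (Se1: effort source, stroke at far end)
β4 stroke→J1  (Se2 (Se) sets effort on bond)
β0 stroke→J1  (J2: bond 3 brought effort, rest push out)
β1 stroke→J1  (C1 outputs effort q/C1)
β2 stroke→R1  (closing 1-jn rule on J1)

dq_C1/dt = -E_Se1/7 + E_Se2/7 - q_C1/14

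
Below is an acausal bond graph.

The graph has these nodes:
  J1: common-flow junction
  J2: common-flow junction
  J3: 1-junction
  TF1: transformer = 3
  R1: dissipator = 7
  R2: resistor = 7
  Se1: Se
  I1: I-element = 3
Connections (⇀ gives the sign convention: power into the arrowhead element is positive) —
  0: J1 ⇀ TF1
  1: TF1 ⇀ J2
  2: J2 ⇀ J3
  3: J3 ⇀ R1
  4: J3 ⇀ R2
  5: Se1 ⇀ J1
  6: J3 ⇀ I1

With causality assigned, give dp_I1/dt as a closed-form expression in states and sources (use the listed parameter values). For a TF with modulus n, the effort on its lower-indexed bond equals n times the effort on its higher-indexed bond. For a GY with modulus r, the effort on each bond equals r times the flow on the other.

b5 stroke→J1  (Se1 fixes effort; stroke away)
b0 stroke→TF1  (J1: last free bond brings flow in)
b1 stroke→J2  (TF TF1: opposite of bond 0)
b2 stroke→J3  (J2 needs exactly one f-in)
b6 stroke→I1  (I1: I, integral causality)
b3 stroke→J3  (1-jn J3 has f-setter on 6)
b4 stroke→J3  (J3 flow already set via bond 6)

dp_I1/dt = E_Se1/3 - 14*p_I1/3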